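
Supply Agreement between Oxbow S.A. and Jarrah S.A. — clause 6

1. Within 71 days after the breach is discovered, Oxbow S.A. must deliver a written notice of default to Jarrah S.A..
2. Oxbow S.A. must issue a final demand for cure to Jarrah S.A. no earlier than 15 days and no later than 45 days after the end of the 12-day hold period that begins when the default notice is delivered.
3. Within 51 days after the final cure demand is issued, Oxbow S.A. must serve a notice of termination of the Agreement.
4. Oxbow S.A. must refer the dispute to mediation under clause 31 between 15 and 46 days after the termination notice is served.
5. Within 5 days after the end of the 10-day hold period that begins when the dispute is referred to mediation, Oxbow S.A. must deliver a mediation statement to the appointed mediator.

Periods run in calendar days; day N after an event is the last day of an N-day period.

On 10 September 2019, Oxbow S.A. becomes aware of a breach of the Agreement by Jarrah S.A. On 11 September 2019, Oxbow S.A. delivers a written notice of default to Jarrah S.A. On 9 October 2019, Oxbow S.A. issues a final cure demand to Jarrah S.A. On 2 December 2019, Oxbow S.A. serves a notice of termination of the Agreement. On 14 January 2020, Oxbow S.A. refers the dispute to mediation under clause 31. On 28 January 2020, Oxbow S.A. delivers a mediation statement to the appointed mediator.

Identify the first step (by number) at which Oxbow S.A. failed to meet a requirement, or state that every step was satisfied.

(1) due by 10 September 2019 + 71 days = 20 November 2019; done 11 September 2019 — timely.
(2) the permitted window runs from 23 September 2019 + 15 = 8 October 2019 to 23 September 2019 + 45 = 7 November 2019; done 9 October 2019 — within the window.
(3) due by 9 October 2019 + 51 days = 29 November 2019; done 2 December 2019 — 3 days late.
Later steps need not be reached.

Step 3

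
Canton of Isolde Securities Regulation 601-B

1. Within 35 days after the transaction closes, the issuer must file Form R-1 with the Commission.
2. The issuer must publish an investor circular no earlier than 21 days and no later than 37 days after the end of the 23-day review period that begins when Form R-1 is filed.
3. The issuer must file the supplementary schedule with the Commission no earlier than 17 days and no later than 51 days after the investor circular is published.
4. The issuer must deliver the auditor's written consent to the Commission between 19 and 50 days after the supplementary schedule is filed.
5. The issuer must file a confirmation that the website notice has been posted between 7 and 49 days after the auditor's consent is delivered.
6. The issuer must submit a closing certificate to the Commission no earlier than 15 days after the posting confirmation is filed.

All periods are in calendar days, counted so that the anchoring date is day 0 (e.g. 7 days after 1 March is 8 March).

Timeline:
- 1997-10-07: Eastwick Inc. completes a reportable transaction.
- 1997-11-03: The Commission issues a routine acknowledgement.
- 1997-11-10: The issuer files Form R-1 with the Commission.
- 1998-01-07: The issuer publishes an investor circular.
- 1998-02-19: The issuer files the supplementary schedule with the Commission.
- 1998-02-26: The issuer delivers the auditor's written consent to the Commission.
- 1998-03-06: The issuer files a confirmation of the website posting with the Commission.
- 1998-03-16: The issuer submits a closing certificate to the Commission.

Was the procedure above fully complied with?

Step 1 — counting 35 days from 1997-10-07 (when the transaction closes) gives a deadline of 1997-11-11; completed 1997-11-10, before the deadline.
Step 2 — 21 and 37 days from 1997-12-03 (end of the 23-day review period, which began when Form R-1 is filed on 1997-11-10) are 1997-12-24 and 1998-01-09 respectively; 1998-01-07 falls inside that range.
Step 3 — 17 and 51 days from 1998-01-07 (when the investor circular is published) are 1998-01-24 and 1998-02-27 respectively; 1998-02-19 falls inside that range.
Step 4 — 19 and 50 days from 1998-02-19 (when the supplementary schedule is filed) are 1998-03-10 and 1998-04-10 respectively; done 1998-02-26 — 12 days before the window opened.
That is the first point of non-compliance.

No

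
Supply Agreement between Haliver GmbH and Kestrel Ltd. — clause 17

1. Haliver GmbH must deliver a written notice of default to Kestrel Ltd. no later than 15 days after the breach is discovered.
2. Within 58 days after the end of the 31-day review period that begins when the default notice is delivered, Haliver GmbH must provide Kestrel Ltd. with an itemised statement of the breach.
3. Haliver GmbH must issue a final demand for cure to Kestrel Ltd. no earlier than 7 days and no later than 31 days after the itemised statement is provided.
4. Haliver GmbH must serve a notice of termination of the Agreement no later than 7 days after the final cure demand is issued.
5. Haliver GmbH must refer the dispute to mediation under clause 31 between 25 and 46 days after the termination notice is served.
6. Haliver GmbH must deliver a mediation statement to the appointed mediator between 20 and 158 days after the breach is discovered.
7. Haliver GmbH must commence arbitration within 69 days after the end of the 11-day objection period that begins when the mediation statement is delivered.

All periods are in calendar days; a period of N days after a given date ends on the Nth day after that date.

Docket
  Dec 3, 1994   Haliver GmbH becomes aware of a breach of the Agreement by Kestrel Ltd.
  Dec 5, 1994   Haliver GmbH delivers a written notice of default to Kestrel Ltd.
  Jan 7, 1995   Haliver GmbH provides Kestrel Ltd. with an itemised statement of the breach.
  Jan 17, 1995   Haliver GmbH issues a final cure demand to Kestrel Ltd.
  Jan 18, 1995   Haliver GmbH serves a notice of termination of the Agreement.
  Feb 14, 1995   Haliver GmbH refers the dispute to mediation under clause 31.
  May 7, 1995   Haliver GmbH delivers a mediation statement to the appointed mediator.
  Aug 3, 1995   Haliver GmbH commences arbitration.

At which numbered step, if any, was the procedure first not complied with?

Step 7

Step 1 — counting 15 days from Dec 3, 1994 (when the breach is discovered) gives a deadline of Dec 18, 1994; completed Dec 5, 1994, before the deadline.
Step 2 — counting 58 days from Jan 5, 1995 (end of the 31-day review period, which began when the default notice is delivered on Dec 5, 1994) gives a deadline of Mar 4, 1995; done Jan 7, 1995 — timely.
Step 3 — 7 and 31 days from Jan 7, 1995 (when the itemised statement is provided) are Jan 14, 1995 and Feb 7, 1995 respectively; done Jan 17, 1995 — within the window.
Step 4 — counting 7 days from Jan 17, 1995 (when the final cure demand is issued) gives a deadline of Jan 24, 1995; done Jan 18, 1995 — timely.
Step 5 — 25 and 46 days from Jan 18, 1995 (when the termination notice is served) are Feb 12, 1995 and Mar 5, 1995 respectively; done Feb 14, 1995 — within the window.
Step 6 — 20 and 158 days from Dec 3, 1994 (when the breach is discovered) are Dec 23, 1994 and May 10, 1995 respectively; May 7, 1995 falls inside that range.
Step 7 — counting 69 days from May 18, 1995 (end of the 11-day objection period, which began when the mediation statement is delivered on May 7, 1995) gives a deadline of Jul 26, 1995; Aug 3, 1995 misses that deadline by 8 days.
Later steps need not be reached.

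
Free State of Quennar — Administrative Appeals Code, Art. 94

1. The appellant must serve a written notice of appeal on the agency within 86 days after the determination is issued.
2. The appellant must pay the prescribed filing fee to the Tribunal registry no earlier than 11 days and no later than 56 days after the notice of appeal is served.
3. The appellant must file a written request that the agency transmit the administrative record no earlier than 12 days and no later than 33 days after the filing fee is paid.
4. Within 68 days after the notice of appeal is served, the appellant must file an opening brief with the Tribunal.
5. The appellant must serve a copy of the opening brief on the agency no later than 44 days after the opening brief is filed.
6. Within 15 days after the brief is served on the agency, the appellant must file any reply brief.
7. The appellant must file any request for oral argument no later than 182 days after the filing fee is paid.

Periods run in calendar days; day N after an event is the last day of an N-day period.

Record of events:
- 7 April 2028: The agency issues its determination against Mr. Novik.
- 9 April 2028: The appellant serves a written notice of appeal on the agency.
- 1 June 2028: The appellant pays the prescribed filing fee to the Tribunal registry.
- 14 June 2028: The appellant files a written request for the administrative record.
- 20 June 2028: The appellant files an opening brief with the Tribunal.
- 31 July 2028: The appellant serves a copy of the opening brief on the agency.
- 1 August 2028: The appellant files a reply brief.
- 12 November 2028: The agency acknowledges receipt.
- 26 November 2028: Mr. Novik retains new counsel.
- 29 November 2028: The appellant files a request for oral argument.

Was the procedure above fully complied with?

No

Step 1: 86 days after 7 April 2028 (when the determination is issued) is 2 July 2028; 9 April 2028 is within that limit.
Step 2: the window is 11–56 days after 9 April 2028 (when the notice of appeal is served), so 20 April 2028 through 4 June 2028; 1 June 2028 falls inside that range.
Step 3: the window is 12–33 days after 1 June 2028 (when the filing fee is paid), so 13 June 2028 through 4 July 2028; done 14 June 2028 — within the window.
Step 4: 68 days after 9 April 2028 (when the notice of appeal is served) is 16 June 2028; not done until 20 June 2028, 4 days after the deadline.
The analysis stops there.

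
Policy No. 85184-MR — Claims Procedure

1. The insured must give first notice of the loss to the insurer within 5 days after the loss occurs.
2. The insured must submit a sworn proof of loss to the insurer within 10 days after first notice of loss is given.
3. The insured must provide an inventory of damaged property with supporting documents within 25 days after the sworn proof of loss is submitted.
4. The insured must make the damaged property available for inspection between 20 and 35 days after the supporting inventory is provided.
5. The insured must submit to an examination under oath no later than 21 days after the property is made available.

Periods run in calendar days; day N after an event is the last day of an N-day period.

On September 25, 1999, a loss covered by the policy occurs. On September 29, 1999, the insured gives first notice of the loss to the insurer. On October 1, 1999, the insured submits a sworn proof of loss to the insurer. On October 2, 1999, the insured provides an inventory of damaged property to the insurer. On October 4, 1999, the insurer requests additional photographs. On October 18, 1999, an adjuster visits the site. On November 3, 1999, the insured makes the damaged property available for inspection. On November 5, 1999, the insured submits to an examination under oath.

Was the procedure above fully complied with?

(1) due by September 25, 1999 + 5 days = September 30, 1999; done September 29, 1999 — timely.
(2) due by September 29, 1999 + 10 days = October 9, 1999; completed October 1, 1999, before the deadline.
(3) due by October 1, 1999 + 25 days = October 26, 1999; completed October 2, 1999, before the deadline.
(4) the permitted window runs from October 2, 1999 + 20 = October 22, 1999 to October 2, 1999 + 35 = November 6, 1999; done November 3, 1999, which is between those dates.
(5) due by November 3, 1999 + 21 days = November 24, 1999; completed November 5, 1999, before the deadline.

Yes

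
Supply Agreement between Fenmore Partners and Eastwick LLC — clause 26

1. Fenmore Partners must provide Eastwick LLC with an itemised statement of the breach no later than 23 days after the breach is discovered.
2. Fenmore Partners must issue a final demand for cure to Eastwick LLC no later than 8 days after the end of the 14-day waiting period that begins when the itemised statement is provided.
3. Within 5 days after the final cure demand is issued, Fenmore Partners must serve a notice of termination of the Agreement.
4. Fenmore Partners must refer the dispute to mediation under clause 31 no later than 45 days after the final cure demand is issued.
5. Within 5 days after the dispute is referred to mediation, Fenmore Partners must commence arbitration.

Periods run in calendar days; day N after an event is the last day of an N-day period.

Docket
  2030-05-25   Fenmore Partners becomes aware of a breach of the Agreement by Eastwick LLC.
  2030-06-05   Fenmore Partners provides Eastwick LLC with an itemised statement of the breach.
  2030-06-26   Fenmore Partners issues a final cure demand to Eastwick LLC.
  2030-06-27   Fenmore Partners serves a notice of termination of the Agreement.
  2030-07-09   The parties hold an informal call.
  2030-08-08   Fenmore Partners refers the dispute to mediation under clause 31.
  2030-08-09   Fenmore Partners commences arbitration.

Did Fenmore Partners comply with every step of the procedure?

Step 1 — counting 23 days from 2030-05-25 (when the breach is discovered) gives a deadline of 2030-06-17; 2030-06-05 is within that limit.
Step 2 — counting 8 days from 2030-06-19 (end of the 14-day waiting period, which began when the itemised statement is provided on 2030-06-05) gives a deadline of 2030-06-27; 2030-06-26 is within that limit.
Step 3 — counting 5 days from 2030-06-26 (when the final cure demand is issued) gives a deadline of 2030-07-01; done 2030-06-27 — timely.
Step 4 — counting 45 days from 2030-06-26 (when the final cure demand is issued) gives a deadline of 2030-08-10; 2030-08-08 is within that limit.
Step 5 — counting 5 days from 2030-08-08 (when the dispute is referred to mediation) gives a deadline of 2030-08-13; completed 2030-08-09, before the deadline.

Yes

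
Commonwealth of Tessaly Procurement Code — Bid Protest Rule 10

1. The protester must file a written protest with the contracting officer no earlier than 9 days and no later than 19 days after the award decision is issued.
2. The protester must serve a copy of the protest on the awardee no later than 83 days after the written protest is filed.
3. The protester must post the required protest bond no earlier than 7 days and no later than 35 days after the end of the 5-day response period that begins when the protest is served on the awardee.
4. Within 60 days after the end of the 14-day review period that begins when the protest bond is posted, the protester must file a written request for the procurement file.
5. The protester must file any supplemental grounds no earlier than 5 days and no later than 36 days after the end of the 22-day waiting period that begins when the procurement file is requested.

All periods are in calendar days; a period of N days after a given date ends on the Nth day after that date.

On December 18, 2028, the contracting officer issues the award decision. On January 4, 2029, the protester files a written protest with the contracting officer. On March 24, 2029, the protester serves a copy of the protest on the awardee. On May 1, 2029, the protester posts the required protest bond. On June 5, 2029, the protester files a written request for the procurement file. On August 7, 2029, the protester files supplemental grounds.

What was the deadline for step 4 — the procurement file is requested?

July 14, 2029

The protest bond is posted on May 1, 2029; the 14-day review period therefore ends May 15, 2029, and step 4 runs from that date. 60 days after May 15, 2029 is July 14, 2029.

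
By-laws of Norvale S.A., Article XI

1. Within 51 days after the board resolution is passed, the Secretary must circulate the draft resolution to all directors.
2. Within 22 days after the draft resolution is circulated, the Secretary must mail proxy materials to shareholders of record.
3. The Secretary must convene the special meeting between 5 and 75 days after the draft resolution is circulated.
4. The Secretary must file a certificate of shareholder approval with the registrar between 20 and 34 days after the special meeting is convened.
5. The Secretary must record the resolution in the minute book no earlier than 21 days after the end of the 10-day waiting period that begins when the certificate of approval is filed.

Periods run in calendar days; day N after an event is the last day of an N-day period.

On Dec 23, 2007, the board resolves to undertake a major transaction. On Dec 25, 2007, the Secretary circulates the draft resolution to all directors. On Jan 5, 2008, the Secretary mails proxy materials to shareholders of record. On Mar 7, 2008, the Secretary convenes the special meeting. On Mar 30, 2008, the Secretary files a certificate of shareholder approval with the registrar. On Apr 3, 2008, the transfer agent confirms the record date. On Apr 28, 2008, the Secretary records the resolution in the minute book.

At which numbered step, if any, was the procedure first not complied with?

Step 5

Step 1 — counting 51 days from Dec 23, 2007 (when the board resolution is passed) gives a deadline of Feb 12, 2008; completed Dec 25, 2007, before the deadline.
Step 2 — counting 22 days from Dec 25, 2007 (when the draft resolution is circulated) gives a deadline of Jan 16, 2008; completed Jan 5, 2008, before the deadline.
Step 3 — 5 and 75 days from Dec 25, 2007 (when the draft resolution is circulated) are Dec 30, 2007 and Mar 9, 2008 respectively; Mar 7, 2008 falls inside that range.
Step 4 — 20 and 34 days from Mar 7, 2008 (when the special meeting is convened) are Mar 27, 2008 and Apr 10, 2008 respectively; done Mar 30, 2008 — within the window.
Step 5 — must wait 21 days from Apr 9, 2008 (end of the 10-day waiting period, which began when the certificate of approval is filed on Mar 30, 2008), so not before Apr 30, 2008; Apr 28, 2008 is 2 days before the earliest permitted date.
The procedure was therefore not followed at step 5.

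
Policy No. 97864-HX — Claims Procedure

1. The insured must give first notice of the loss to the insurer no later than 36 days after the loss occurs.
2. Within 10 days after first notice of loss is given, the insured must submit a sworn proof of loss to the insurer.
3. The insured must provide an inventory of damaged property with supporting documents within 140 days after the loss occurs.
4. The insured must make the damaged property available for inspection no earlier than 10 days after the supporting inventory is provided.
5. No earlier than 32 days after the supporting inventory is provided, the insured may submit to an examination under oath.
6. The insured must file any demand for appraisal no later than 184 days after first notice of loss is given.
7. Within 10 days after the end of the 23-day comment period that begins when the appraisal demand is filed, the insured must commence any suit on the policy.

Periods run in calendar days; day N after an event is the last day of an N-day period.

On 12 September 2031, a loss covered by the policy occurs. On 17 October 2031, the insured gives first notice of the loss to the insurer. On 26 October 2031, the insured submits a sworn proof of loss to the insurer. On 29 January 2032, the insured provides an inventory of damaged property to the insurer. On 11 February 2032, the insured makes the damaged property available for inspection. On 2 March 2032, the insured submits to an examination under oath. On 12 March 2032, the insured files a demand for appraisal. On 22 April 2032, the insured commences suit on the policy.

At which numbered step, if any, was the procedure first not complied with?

(1) due by 12 September 2031 + 36 days = 18 October 2031; 17 October 2031 is within that limit.
(2) due by 17 October 2031 + 10 days = 27 October 2031; done 26 October 2031 — timely.
(3) due by 12 September 2031 + 140 days = 30 January 2032; 29 January 2032 is within that limit.
(4) permitted from 29 January 2032 + 10 days = 8 February 2032 onward; 11 February 2032 is on or after that date.
(5) permitted from 29 January 2032 + 32 days = 1 March 2032 onward; 2 March 2032 is on or after that date.
(6) due by 17 October 2031 + 184 days = 18 April 2032; completed 12 March 2032, before the deadline.
(7) due by 4 April 2032 + 10 days = 14 April 2032; 22 April 2032 misses that deadline by 8 days.
The procedure was therefore not followed at step 7.

Step 7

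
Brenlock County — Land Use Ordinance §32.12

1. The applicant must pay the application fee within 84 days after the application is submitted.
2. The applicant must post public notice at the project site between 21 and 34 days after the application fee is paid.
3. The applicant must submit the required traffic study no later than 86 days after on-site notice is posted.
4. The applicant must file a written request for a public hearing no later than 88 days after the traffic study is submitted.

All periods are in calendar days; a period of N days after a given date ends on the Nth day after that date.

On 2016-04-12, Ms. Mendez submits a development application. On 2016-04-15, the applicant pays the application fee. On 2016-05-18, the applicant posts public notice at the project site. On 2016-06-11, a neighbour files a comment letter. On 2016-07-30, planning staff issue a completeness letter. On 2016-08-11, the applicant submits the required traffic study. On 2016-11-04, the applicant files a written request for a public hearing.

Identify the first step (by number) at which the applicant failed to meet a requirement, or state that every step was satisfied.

None — every step was satisfied

(1) due by 2016-04-12 + 84 days = 2016-07-05; 2016-04-15 is within that limit.
(2) the permitted window runs from 2016-04-15 + 21 = 2016-05-06 to 2016-04-15 + 34 = 2016-05-19; 2016-05-18 falls inside that range.
(3) due by 2016-05-18 + 86 days = 2016-08-12; 2016-08-11 is within that limit.
(4) due by 2016-08-11 + 88 days = 2016-11-07; done 2016-11-04 — timely.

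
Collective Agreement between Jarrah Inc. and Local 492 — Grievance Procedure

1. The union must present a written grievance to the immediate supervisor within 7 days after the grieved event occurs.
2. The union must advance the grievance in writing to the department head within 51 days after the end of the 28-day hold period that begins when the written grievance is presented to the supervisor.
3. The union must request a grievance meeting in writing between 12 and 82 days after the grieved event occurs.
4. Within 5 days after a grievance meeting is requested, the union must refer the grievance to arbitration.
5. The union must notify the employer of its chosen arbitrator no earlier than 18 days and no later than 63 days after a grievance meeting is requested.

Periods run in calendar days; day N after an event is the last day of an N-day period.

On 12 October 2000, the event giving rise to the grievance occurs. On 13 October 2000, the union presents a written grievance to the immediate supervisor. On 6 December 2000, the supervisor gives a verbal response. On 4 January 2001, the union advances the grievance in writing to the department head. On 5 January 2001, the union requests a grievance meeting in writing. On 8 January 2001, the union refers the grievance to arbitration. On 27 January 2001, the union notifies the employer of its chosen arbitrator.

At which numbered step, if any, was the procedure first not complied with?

Step 1: 7 days after 12 October 2000 (when the grieved event occurs) is 19 October 2000; completed 13 October 2000, before the deadline.
Step 2: 51 days after 10 November 2000 (end of the 28-day hold period, which began when the written grievance is presented to the supervisor on 13 October 2000) is 31 December 2000; not done until 4 January 2001, 4 days after the deadline.
Later steps need not be reached.

Step 2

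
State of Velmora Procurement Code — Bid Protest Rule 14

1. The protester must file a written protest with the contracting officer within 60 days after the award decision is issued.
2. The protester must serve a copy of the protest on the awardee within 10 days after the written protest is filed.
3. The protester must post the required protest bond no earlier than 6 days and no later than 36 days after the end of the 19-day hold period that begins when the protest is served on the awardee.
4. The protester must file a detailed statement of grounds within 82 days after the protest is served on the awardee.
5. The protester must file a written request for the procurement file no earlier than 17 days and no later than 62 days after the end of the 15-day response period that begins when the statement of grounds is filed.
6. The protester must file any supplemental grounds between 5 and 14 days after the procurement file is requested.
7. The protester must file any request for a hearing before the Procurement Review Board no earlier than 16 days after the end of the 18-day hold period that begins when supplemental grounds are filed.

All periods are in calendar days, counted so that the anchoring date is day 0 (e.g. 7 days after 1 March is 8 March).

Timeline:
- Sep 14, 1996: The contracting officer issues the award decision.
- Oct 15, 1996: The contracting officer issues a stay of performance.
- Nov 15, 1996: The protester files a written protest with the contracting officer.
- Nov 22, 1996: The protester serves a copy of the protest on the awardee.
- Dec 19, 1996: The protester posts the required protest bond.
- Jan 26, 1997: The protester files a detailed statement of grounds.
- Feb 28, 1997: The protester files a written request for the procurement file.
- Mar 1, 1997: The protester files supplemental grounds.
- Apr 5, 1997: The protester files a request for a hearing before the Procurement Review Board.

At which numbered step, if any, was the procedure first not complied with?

Step 1

Step 1: 60 days after Sep 14, 1996 (when the award decision is issued) is Nov 13, 1996; Nov 15, 1996 misses that deadline by 2 days.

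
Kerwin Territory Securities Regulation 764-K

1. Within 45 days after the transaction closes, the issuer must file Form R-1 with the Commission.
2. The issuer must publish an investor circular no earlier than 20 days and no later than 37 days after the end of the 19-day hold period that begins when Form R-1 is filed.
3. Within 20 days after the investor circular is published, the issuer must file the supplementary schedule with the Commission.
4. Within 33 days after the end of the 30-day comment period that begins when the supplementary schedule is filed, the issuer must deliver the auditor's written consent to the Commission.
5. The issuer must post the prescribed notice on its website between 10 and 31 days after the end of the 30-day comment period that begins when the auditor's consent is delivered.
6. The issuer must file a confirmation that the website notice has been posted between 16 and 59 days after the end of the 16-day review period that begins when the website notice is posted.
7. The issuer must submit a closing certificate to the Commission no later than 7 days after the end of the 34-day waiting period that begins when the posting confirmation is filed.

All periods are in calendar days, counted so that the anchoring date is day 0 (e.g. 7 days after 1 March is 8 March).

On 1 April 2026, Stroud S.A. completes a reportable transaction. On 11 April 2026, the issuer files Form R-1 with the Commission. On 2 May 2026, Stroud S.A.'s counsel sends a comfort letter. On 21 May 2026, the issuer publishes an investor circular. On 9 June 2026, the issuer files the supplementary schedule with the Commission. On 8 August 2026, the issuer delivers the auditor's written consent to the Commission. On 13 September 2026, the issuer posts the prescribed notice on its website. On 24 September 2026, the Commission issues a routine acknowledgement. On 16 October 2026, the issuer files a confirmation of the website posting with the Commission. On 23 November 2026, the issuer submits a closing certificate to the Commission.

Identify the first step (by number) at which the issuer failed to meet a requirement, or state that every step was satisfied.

Step 1: 45 days after 1 April 2026 (when the transaction closes) is 16 May 2026; 11 April 2026 is within that limit.
Step 2: the window is 20–37 days after 30 April 2026 (end of the 19-day hold period, which began when Form R-1 is filed on 11 April 2026), so 20 May 2026 through 6 June 2026; 21 May 2026 falls inside that range.
Step 3: 20 days after 21 May 2026 (when the investor circular is published) is 10 June 2026; completed 9 June 2026, before the deadline.
Step 4: 33 days after 9 July 2026 (end of the 30-day comment period, which began when the supplementary schedule is filed on 9 June 2026) is 11 August 2026; done 8 August 2026 — timely.
Step 5: the window is 10–31 days after 7 September 2026 (end of the 30-day comment period, which began when the auditor's consent is delivered on 8 August 2026), so 17 September 2026 through 8 October 2026; 13 September 2026 is 4 days too early.
The procedure was therefore not followed at step 5.

Step 5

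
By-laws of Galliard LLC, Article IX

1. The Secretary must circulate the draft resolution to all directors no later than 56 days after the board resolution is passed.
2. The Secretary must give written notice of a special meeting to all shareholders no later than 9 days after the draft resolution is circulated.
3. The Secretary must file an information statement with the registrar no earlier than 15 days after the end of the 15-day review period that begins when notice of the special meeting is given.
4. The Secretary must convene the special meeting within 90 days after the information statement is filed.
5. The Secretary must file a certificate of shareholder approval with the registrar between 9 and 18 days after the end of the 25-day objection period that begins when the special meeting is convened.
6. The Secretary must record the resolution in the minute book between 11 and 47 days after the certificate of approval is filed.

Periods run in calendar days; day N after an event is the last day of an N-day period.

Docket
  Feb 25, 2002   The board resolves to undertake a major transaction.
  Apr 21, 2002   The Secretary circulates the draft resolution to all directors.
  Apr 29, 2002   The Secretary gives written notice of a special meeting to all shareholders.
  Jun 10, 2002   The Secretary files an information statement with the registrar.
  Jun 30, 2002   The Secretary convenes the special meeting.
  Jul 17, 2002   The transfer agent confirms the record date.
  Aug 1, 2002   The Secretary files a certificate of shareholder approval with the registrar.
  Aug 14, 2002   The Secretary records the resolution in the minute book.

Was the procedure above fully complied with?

No

Step 1 — counting 56 days from Feb 25, 2002 (when the board resolution is passed) gives a deadline of Apr 22, 2002; completed Apr 21, 2002, before the deadline.
Step 2 — counting 9 days from Apr 21, 2002 (when the draft resolution is circulated) gives a deadline of Apr 30, 2002; done Apr 29, 2002 — timely.
Step 3 — must wait 15 days from May 14, 2002 (end of the 15-day review period, which began when notice of the special meeting is given on Apr 29, 2002), so not before May 29, 2002; Jun 10, 2002 is on or after that date.
Step 4 — counting 90 days from Jun 10, 2002 (when the information statement is filed) gives a deadline of Sep 8, 2002; completed Jun 30, 2002, before the deadline.
Step 5 — 9 and 18 days from Jul 25, 2002 (end of the 25-day objection period, which began when the special meeting is convened on Jun 30, 2002) are Aug 3, 2002 and Aug 12, 2002 respectively; done Aug 1, 2002 — 2 days before the window opened.
The procedure was therefore not followed at step 5.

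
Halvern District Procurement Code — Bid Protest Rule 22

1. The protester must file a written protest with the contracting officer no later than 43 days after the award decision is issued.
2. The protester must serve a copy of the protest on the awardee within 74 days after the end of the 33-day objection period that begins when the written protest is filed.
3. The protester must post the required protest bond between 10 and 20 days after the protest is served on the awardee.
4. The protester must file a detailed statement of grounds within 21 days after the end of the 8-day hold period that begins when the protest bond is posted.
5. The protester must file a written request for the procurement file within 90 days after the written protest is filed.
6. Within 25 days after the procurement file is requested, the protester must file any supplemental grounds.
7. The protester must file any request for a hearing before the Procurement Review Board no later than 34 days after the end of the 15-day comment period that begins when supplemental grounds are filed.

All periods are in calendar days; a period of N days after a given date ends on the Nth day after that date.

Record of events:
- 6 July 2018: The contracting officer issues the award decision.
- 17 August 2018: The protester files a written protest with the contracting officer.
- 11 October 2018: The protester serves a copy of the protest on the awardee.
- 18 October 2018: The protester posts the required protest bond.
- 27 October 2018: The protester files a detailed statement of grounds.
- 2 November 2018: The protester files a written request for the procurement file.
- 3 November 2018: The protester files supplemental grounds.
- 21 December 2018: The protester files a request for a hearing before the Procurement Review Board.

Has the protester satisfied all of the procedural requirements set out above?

Step 1: 43 days after 6 July 2018 (when the award decision is issued) is 18 August 2018; 17 August 2018 is within that limit.
Step 2: 74 days after 19 September 2018 (end of the 33-day objection period, which began when the written protest is filed on 17 August 2018) is 2 December 2018; completed 11 October 2018, before the deadline.
Step 3: the window is 10–20 days after 11 October 2018 (when the protest is served on the awardee), so 21 October 2018 through 31 October 2018; 18 October 2018 is 3 days too early.
No need to go further; step 3 was not satisfied.

No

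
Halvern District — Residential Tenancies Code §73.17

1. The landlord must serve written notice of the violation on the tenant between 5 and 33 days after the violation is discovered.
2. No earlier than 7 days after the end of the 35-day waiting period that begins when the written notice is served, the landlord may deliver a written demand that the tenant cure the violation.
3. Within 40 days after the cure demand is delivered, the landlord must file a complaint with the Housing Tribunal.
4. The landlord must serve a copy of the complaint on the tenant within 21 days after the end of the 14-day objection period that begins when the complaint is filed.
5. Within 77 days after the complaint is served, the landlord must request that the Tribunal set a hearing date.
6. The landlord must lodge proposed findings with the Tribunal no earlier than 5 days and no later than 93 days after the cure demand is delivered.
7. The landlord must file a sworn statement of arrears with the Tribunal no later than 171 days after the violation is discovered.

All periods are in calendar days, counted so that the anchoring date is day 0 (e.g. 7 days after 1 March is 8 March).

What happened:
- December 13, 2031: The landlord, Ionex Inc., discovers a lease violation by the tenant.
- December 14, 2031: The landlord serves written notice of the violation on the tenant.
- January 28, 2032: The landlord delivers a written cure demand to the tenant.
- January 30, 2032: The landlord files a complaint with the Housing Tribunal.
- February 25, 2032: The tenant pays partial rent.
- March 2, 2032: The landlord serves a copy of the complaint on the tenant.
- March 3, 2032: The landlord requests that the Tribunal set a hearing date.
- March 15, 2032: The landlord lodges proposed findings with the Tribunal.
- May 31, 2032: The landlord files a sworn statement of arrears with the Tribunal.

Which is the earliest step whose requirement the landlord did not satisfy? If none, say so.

Step 1

Step 1: the window is 5–33 days after December 13, 2031 (when the violation is discovered), so December 18, 2031 through January 15, 2032; December 14, 2031 is 4 days too early.
Later steps need not be reached.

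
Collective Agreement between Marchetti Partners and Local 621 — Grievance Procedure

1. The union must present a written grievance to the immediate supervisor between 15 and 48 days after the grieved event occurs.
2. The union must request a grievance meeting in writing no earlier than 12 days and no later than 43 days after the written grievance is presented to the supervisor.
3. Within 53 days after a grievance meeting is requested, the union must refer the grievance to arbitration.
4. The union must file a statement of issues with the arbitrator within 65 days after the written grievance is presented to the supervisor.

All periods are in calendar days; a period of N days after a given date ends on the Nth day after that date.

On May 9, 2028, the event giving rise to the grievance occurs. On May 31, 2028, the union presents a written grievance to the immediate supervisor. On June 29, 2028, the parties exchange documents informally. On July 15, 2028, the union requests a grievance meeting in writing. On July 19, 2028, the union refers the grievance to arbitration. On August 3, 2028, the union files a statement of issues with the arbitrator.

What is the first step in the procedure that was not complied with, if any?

Step 1 — 15 and 48 days from May 9, 2028 (when the grieved event occurs) are May 24, 2028 and June 26, 2028 respectively; May 31, 2028 falls inside that range.
Step 2 — 12 and 43 days from May 31, 2028 (when the written grievance is presented to the supervisor) are June 12, 2028 and July 13, 2028 respectively; July 15, 2028 is 2 days past the end of the window.

Step 2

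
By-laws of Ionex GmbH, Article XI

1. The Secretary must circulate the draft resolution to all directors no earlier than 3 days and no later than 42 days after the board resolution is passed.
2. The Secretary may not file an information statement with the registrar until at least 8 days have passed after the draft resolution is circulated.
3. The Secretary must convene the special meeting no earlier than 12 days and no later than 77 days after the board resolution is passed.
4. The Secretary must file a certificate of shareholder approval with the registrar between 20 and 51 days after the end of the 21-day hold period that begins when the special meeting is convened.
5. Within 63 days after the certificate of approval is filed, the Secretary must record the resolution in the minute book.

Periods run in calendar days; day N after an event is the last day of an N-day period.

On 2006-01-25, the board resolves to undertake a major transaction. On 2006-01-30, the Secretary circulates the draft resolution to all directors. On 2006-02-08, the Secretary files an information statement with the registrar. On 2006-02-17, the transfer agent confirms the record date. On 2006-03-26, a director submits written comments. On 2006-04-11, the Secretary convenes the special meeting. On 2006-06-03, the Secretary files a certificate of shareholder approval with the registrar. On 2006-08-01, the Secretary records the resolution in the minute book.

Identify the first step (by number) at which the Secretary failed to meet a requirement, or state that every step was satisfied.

None — every step was satisfied

(1) the permitted window runs from 2006-01-25 + 3 = 2006-01-28 to 2006-01-25 + 42 = 2006-03-08; done 2006-01-30 — within the window.
(2) permitted from 2006-01-30 + 8 days = 2006-02-07 onward; done 2006-02-08 — permitted.
(3) the permitted window runs from 2006-01-25 + 12 = 2006-02-06 to 2006-01-25 + 77 = 2006-04-12; 2006-04-11 falls inside that range.
(4) the permitted window runs from 2006-05-02 + 20 = 2006-05-22 to 2006-05-02 + 51 = 2006-06-22; done 2006-06-03, which is between those dates.
(5) due by 2006-06-03 + 63 days = 2006-08-05; 2006-08-01 is within that limit.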